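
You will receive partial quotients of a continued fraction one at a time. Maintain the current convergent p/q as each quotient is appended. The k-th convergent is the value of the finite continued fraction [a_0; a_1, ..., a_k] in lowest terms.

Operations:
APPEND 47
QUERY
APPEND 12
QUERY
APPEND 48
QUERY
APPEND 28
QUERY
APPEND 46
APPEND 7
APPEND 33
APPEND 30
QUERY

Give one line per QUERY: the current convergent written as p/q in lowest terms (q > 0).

47/1
565/12
27167/577
761241/16168
244907700482/5201595423

APPEND 47: p_0 = 47·1 + 0 = 47, q_0 = 47·0 + 1 = 1 → 47/1
APPEND 12: p_1 = 12·47 + 1 = 565, q_1 = 12·1 + 0 = 12 → 565/12
APPEND 48: p_2 = 48·565 + 47 = 27167, q_2 = 48·12 + 1 = 577 → 27167/577
APPEND 28: p_3 = 28·27167 + 565 = 761241, q_3 = 28·577 + 12 = 16168 → 761241/16168
APPEND 46: p_4 = 46·761241 + 27167 = 35044253, q_4 = 46·16168 + 577 = 744305 → 35044253/744305
APPEND 7: p_5 = 7·35044253 + 761241 = 246071012, q_5 = 7·744305 + 16168 = 5226303 → 246071012/5226303
APPEND 33: p_6 = 33·246071012 + 35044253 = 8155387649, q_6 = 33·5226303 + 744305 = 173212304 → 8155387649/173212304
APPEND 30: p_7 = 30·8155387649 + 246071012 = 244907700482, q_7 = 30·173212304 + 5226303 = 5201595423 → 244907700482/5201595423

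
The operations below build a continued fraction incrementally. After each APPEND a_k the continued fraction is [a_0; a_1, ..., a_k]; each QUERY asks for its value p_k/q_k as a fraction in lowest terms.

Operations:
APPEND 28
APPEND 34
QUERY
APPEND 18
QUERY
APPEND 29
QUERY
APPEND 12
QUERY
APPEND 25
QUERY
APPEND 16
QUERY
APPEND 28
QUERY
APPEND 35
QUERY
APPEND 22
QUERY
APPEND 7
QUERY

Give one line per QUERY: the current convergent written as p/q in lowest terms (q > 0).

APPEND 28: p_0 = 28·1 + 0 = 28, q_0 = 28·0 + 1 = 1 → 28/1
APPEND 34: p_1 = 34·28 + 1 = 953, q_1 = 34·1 + 0 = 34 → 953/34
APPEND 18: p_2 = 18·953 + 28 = 17182, q_2 = 18·34 + 1 = 613 → 17182/613
APPEND 29: p_3 = 29·17182 + 953 = 499231, q_3 = 29·613 + 34 = 17811 → 499231/17811
APPEND 12: p_4 = 12·499231 + 17182 = 6007954, q_4 = 12·17811 + 613 = 214345 → 6007954/214345
APPEND 25: p_5 = 25·6007954 + 499231 = 150698081, q_5 = 25·214345 + 17811 = 5376436 → 150698081/5376436
APPEND 16: p_6 = 16·150698081 + 6007954 = 2417177250, q_6 = 16·5376436 + 214345 = 86237321 → 2417177250/86237321
APPEND 28: p_7 = 28·2417177250 + 150698081 = 67831661081, q_7 = 28·86237321 + 5376436 = 2420021424 → 67831661081/2420021424
APPEND 35: p_8 = 35·67831661081 + 2417177250 = 2376525315085, q_8 = 35·2420021424 + 86237321 = 84786987161 → 2376525315085/84786987161
APPEND 22: p_9 = 22·2376525315085 + 67831661081 = 52351388592951, q_9 = 22·84786987161 + 2420021424 = 1867733738966 → 52351388592951/1867733738966
APPEND 7: p_10 = 7·52351388592951 + 2376525315085 = 368836245465742, q_10 = 7·1867733738966 + 84786987161 = 13158923159923 → 368836245465742/13158923159923

953/34
17182/613
499231/17811
6007954/214345
150698081/5376436
2417177250/86237321
67831661081/2420021424
2376525315085/84786987161
52351388592951/1867733738966
368836245465742/13158923159923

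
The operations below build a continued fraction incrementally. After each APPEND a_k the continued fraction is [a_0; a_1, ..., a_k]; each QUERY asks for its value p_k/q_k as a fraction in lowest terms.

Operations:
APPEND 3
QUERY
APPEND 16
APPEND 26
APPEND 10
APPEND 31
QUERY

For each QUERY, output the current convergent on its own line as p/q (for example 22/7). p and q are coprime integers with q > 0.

3/1
398666/130183

APPEND 3: p_0 = 3·1 + 0 = 3, q_0 = 3·0 + 1 = 1 → 3/1
APPEND 16: p_1 = 16·3 + 1 = 49, q_1 = 16·1 + 0 = 16 → 49/16
APPEND 26: p_2 = 26·49 + 3 = 1277, q_2 = 26·16 + 1 = 417 → 1277/417
APPEND 10: p_3 = 10·1277 + 49 = 12819, q_3 = 10·417 + 16 = 4186 → 12819/4186
APPEND 31: p_4 = 31·12819 + 1277 = 398666, q_4 = 31·4186 + 417 = 130183 → 398666/130183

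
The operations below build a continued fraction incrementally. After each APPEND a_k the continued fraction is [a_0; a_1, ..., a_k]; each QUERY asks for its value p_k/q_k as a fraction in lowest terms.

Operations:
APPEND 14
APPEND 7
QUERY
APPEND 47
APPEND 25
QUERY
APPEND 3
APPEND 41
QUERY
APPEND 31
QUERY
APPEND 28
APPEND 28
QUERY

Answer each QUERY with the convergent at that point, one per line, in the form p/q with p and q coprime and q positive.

99/7
116774/8257
14671323/1037398
455166002/32184439
357716108614/25293831759

APPEND 14: p_0 = 14·1 + 0 = 14, q_0 = 14·0 + 1 = 1 → 14/1
APPEND 7: p_1 = 7·14 + 1 = 99, q_1 = 7·1 + 0 = 7 → 99/7
APPEND 47: p_2 = 47·99 + 14 = 4667, q_2 = 47·7 + 1 = 330 → 4667/330
APPEND 25: p_3 = 25·4667 + 99 = 116774, q_3 = 25·330 + 7 = 8257 → 116774/8257
APPEND 3: p_4 = 3·116774 + 4667 = 354989, q_4 = 3·8257 + 330 = 25101 → 354989/25101
APPEND 41: p_5 = 41·354989 + 116774 = 14671323, q_5 = 41·25101 + 8257 = 1037398 → 14671323/1037398
APPEND 31: p_6 = 31·14671323 + 354989 = 455166002, q_6 = 31·1037398 + 25101 = 32184439 → 455166002/32184439
APPEND 28: p_7 = 28·455166002 + 14671323 = 12759319379, q_7 = 28·32184439 + 1037398 = 902201690 → 12759319379/902201690
APPEND 28: p_8 = 28·12759319379 + 455166002 = 357716108614, q_8 = 28·902201690 + 32184439 = 25293831759 → 357716108614/25293831759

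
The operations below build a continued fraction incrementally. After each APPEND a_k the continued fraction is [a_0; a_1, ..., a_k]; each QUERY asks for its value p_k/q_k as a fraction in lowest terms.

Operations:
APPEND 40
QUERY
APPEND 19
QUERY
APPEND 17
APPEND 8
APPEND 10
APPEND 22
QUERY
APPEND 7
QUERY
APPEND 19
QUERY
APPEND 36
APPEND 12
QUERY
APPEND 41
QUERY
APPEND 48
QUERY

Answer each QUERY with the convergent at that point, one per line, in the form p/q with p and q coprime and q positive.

40/1
761/19
23397011/584159
164837824/4115547
3155315667/78779552
1368229737699/34160932580
56211175447495/1403438415199
2699504651217459/67399204862132

APPEND 40: p_0 = 40·1 + 0 = 40, q_0 = 40·0 + 1 = 1 → 40/1
APPEND 19: p_1 = 19·40 + 1 = 761, q_1 = 19·1 + 0 = 19 → 761/19
APPEND 17: p_2 = 17·761 + 40 = 12977, q_2 = 17·19 + 1 = 324 → 12977/324
APPEND 8: p_3 = 8·12977 + 761 = 104577, q_3 = 8·324 + 19 = 2611 → 104577/2611
APPEND 10: p_4 = 10·104577 + 12977 = 1058747, q_4 = 10·2611 + 324 = 26434 → 1058747/26434
APPEND 22: p_5 = 22·1058747 + 104577 = 23397011, q_5 = 22·26434 + 2611 = 584159 → 23397011/584159
APPEND 7: p_6 = 7·23397011 + 1058747 = 164837824, q_6 = 7·584159 + 26434 = 4115547 → 164837824/4115547
APPEND 19: p_7 = 19·164837824 + 23397011 = 3155315667, q_7 = 19·4115547 + 584159 = 78779552 → 3155315667/78779552
APPEND 36: p_8 = 36·3155315667 + 164837824 = 113756201836, q_8 = 36·78779552 + 4115547 = 2840179419 → 113756201836/2840179419
APPEND 12: p_9 = 12·113756201836 + 3155315667 = 1368229737699, q_9 = 12·2840179419 + 78779552 = 34160932580 → 1368229737699/34160932580
APPEND 41: p_10 = 41·1368229737699 + 113756201836 = 56211175447495, q_10 = 41·34160932580 + 2840179419 = 1403438415199 → 56211175447495/1403438415199
APPEND 48: p_11 = 48·56211175447495 + 1368229737699 = 2699504651217459, q_11 = 48·1403438415199 + 34160932580 = 67399204862132 → 2699504651217459/67399204862132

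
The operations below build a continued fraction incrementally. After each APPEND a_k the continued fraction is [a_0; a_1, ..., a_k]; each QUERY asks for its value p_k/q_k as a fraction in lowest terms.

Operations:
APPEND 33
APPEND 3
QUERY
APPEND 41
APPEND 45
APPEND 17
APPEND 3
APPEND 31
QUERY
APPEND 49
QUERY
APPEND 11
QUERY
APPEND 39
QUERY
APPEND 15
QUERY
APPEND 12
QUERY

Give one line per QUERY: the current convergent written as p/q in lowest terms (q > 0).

APPEND 33: p_0 = 33·1 + 0 = 33, q_0 = 33·0 + 1 = 1 → 33/1
APPEND 3: p_1 = 3·33 + 1 = 100, q_1 = 3·1 + 0 = 3 → 100/3
APPEND 41: p_2 = 41·100 + 33 = 4133, q_2 = 41·3 + 1 = 124 → 4133/124
APPEND 45: p_3 = 45·4133 + 100 = 186085, q_3 = 45·124 + 3 = 5583 → 186085/5583
APPEND 17: p_4 = 17·186085 + 4133 = 3167578, q_4 = 17·5583 + 124 = 95035 → 3167578/95035
APPEND 3: p_5 = 3·3167578 + 186085 = 9688819, q_5 = 3·95035 + 5583 = 290688 → 9688819/290688
APPEND 31: p_6 = 31·9688819 + 3167578 = 303520967, q_6 = 31·290688 + 95035 = 9106363 → 303520967/9106363
APPEND 49: p_7 = 49·303520967 + 9688819 = 14882216202, q_7 = 49·9106363 + 290688 = 446502475 → 14882216202/446502475
APPEND 11: p_8 = 11·14882216202 + 303520967 = 164007899189, q_8 = 11·446502475 + 9106363 = 4920633588 → 164007899189/4920633588
APPEND 39: p_9 = 39·164007899189 + 14882216202 = 6411190284573, q_9 = 39·4920633588 + 446502475 = 192351212407 → 6411190284573/192351212407
APPEND 15: p_10 = 15·6411190284573 + 164007899189 = 96331862167784, q_10 = 15·192351212407 + 4920633588 = 2890188819693 → 96331862167784/2890188819693
APPEND 12: p_11 = 12·96331862167784 + 6411190284573 = 1162393536297981, q_11 = 12·2890188819693 + 192351212407 = 34874617048723 → 1162393536297981/34874617048723

100/3
303520967/9106363
14882216202/446502475
164007899189/4920633588
6411190284573/192351212407
96331862167784/2890188819693
1162393536297981/34874617048723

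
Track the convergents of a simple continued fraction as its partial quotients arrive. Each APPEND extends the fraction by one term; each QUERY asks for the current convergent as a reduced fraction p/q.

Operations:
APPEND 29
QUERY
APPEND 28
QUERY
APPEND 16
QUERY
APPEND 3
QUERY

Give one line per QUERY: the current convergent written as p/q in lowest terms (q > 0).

29/1
813/28
13037/449
39924/1375

APPEND 29: p_0 = 29·1 + 0 = 29, q_0 = 29·0 + 1 = 1 → 29/1
APPEND 28: p_1 = 28·29 + 1 = 813, q_1 = 28·1 + 0 = 28 → 813/28
APPEND 16: p_2 = 16·813 + 29 = 13037, q_2 = 16·28 + 1 = 449 → 13037/449
APPEND 3: p_3 = 3·13037 + 813 = 39924, q_3 = 3·449 + 28 = 1375 → 39924/1375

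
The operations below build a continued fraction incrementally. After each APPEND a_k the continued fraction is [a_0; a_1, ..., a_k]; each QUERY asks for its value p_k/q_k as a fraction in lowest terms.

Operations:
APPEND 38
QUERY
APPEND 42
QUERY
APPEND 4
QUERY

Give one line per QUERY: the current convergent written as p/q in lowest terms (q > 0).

APPEND 38: p_0 = 38·1 + 0 = 38, q_0 = 38·0 + 1 = 1 → 38/1
APPEND 42: p_1 = 42·38 + 1 = 1597, q_1 = 42·1 + 0 = 42 → 1597/42
APPEND 4: p_2 = 4·1597 + 38 = 6426, q_2 = 4·42 + 1 = 169 → 6426/169

38/1
1597/42
6426/169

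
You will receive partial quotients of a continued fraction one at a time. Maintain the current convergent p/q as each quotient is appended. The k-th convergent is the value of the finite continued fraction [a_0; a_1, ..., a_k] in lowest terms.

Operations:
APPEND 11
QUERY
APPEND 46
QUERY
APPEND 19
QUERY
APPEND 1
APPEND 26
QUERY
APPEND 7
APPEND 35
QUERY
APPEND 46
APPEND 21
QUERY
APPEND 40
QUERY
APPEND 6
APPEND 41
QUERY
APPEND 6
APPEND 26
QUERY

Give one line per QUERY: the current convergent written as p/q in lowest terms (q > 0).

11/1
507/46
9644/875
273570/24821
67653505/6138201
65461367296/5939308395
2621568678211/237854867714
650211379577253/58993663969553
102493853302979333/9299265024601475

APPEND 11: p_0 = 11·1 + 0 = 11, q_0 = 11·0 + 1 = 1 → 11/1
APPEND 46: p_1 = 46·11 + 1 = 507, q_1 = 46·1 + 0 = 46 → 507/46
APPEND 19: p_2 = 19·507 + 11 = 9644, q_2 = 19·46 + 1 = 875 → 9644/875
APPEND 1: p_3 = 1·9644 + 507 = 10151, q_3 = 1·875 + 46 = 921 → 10151/921
APPEND 26: p_4 = 26·10151 + 9644 = 273570, q_4 = 26·921 + 875 = 24821 → 273570/24821
APPEND 7: p_5 = 7·273570 + 10151 = 1925141, q_5 = 7·24821 + 921 = 174668 → 1925141/174668
APPEND 35: p_6 = 35·1925141 + 273570 = 67653505, q_6 = 35·174668 + 24821 = 6138201 → 67653505/6138201
APPEND 46: p_7 = 46·67653505 + 1925141 = 3113986371, q_7 = 46·6138201 + 174668 = 282531914 → 3113986371/282531914
APPEND 21: p_8 = 21·3113986371 + 67653505 = 65461367296, q_8 = 21·282531914 + 6138201 = 5939308395 → 65461367296/5939308395
APPEND 40: p_9 = 40·65461367296 + 3113986371 = 2621568678211, q_9 = 40·5939308395 + 282531914 = 237854867714 → 2621568678211/237854867714
APPEND 6: p_10 = 6·2621568678211 + 65461367296 = 15794873436562, q_10 = 6·237854867714 + 5939308395 = 1433068514679 → 15794873436562/1433068514679
APPEND 41: p_11 = 41·15794873436562 + 2621568678211 = 650211379577253, q_11 = 41·1433068514679 + 237854867714 = 58993663969553 → 650211379577253/58993663969553
APPEND 6: p_12 = 6·650211379577253 + 15794873436562 = 3917063150900080, q_12 = 6·58993663969553 + 1433068514679 = 355395052331997 → 3917063150900080/355395052331997
APPEND 26: p_13 = 26·3917063150900080 + 650211379577253 = 102493853302979333, q_13 = 26·355395052331997 + 58993663969553 = 9299265024601475 → 102493853302979333/9299265024601475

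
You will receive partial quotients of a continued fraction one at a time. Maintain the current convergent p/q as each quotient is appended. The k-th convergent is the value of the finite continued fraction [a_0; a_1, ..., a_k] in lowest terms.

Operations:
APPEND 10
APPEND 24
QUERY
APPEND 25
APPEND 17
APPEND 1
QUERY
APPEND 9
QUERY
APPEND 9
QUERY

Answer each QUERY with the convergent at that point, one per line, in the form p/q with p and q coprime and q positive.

241/24
108871/10842
1082675/107819
9852946/981213

APPEND 10: p_0 = 10·1 + 0 = 10, q_0 = 10·0 + 1 = 1 → 10/1
APPEND 24: p_1 = 24·10 + 1 = 241, q_1 = 24·1 + 0 = 24 → 241/24
APPEND 25: p_2 = 25·241 + 10 = 6035, q_2 = 25·24 + 1 = 601 → 6035/601
APPEND 17: p_3 = 17·6035 + 241 = 102836, q_3 = 17·601 + 24 = 10241 → 102836/10241
APPEND 1: p_4 = 1·102836 + 6035 = 108871, q_4 = 1·10241 + 601 = 10842 → 108871/10842
APPEND 9: p_5 = 9·108871 + 102836 = 1082675, q_5 = 9·10842 + 10241 = 107819 → 1082675/107819
APPEND 9: p_6 = 9·1082675 + 108871 = 9852946, q_6 = 9·107819 + 10842 = 981213 → 9852946/981213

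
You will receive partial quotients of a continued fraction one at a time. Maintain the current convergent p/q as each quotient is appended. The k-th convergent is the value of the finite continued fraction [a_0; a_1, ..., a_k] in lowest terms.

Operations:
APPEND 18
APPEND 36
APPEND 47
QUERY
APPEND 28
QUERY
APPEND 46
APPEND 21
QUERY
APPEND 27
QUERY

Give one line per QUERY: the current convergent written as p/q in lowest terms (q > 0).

30521/1693
855237/47440
827655120/45910033
22386059663/1241754824

APPEND 18: p_0 = 18·1 + 0 = 18, q_0 = 18·0 + 1 = 1 → 18/1
APPEND 36: p_1 = 36·18 + 1 = 649, q_1 = 36·1 + 0 = 36 → 649/36
APPEND 47: p_2 = 47·649 + 18 = 30521, q_2 = 47·36 + 1 = 1693 → 30521/1693
APPEND 28: p_3 = 28·30521 + 649 = 855237, q_3 = 28·1693 + 36 = 47440 → 855237/47440
APPEND 46: p_4 = 46·855237 + 30521 = 39371423, q_4 = 46·47440 + 1693 = 2183933 → 39371423/2183933
APPEND 21: p_5 = 21·39371423 + 855237 = 827655120, q_5 = 21·2183933 + 47440 = 45910033 → 827655120/45910033
APPEND 27: p_6 = 27·827655120 + 39371423 = 22386059663, q_6 = 27·45910033 + 2183933 = 1241754824 → 22386059663/1241754824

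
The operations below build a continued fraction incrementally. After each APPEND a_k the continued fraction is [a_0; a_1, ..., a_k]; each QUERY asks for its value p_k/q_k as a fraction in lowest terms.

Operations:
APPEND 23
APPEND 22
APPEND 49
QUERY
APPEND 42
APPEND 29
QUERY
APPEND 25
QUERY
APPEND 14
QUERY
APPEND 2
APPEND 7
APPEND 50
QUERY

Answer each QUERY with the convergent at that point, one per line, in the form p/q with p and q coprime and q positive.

APPEND 23: p_0 = 23·1 + 0 = 23, q_0 = 23·0 + 1 = 1 → 23/1
APPEND 22: p_1 = 22·23 + 1 = 507, q_1 = 22·1 + 0 = 22 → 507/22
APPEND 49: p_2 = 49·507 + 23 = 24866, q_2 = 49·22 + 1 = 1079 → 24866/1079
APPEND 42: p_3 = 42·24866 + 507 = 1044879, q_3 = 42·1079 + 22 = 45340 → 1044879/45340
APPEND 29: p_4 = 29·1044879 + 24866 = 30326357, q_4 = 29·45340 + 1079 = 1315939 → 30326357/1315939
APPEND 25: p_5 = 25·30326357 + 1044879 = 759203804, q_5 = 25·1315939 + 45340 = 32943815 → 759203804/32943815
APPEND 14: p_6 = 14·759203804 + 30326357 = 10659179613, q_6 = 14·32943815 + 1315939 = 462529349 → 10659179613/462529349
APPEND 2: p_7 = 2·10659179613 + 759203804 = 22077563030, q_7 = 2·462529349 + 32943815 = 958002513 → 22077563030/958002513
APPEND 7: p_8 = 7·22077563030 + 10659179613 = 165202120823, q_8 = 7·958002513 + 462529349 = 7168546940 → 165202120823/7168546940
APPEND 50: p_9 = 50·165202120823 + 22077563030 = 8282183604180, q_9 = 50·7168546940 + 958002513 = 359385349513 → 8282183604180/359385349513

24866/1079
30326357/1315939
759203804/32943815
10659179613/462529349
8282183604180/359385349513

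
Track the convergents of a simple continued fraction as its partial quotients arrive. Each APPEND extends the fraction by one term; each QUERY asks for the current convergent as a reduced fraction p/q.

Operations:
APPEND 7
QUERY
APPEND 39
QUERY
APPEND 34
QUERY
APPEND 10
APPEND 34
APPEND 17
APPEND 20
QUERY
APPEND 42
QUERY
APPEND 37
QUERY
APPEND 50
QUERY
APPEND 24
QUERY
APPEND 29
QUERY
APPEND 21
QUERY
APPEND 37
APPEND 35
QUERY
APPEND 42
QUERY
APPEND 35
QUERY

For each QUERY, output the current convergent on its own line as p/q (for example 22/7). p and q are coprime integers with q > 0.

7/1
274/39
9323/1327
1089134599/155023233
45797950465/6518704256
1695613301804/241347080705
84826463040665/12073872739506
2037530726277764/290014292828849
59173217525095821/8422488364776127
1244675098753290005/177162269953127516
1615169990597642200215/229897088952020425181
67883251756972369235036/9662241162461488351821
2377528981484630565426475/338408337775104112738916

APPEND 7: p_0 = 7·1 + 0 = 7, q_0 = 7·0 + 1 = 1 → 7/1
APPEND 39: p_1 = 39·7 + 1 = 274, q_1 = 39·1 + 0 = 39 → 274/39
APPEND 34: p_2 = 34·274 + 7 = 9323, q_2 = 34·39 + 1 = 1327 → 9323/1327
APPEND 10: p_3 = 10·9323 + 274 = 93504, q_3 = 10·1327 + 39 = 13309 → 93504/13309
APPEND 34: p_4 = 34·93504 + 9323 = 3188459, q_4 = 34·13309 + 1327 = 453833 → 3188459/453833
APPEND 17: p_5 = 17·3188459 + 93504 = 54297307, q_5 = 17·453833 + 13309 = 7728470 → 54297307/7728470
APPEND 20: p_6 = 20·54297307 + 3188459 = 1089134599, q_6 = 20·7728470 + 453833 = 155023233 → 1089134599/155023233
APPEND 42: p_7 = 42·1089134599 + 54297307 = 45797950465, q_7 = 42·155023233 + 7728470 = 6518704256 → 45797950465/6518704256
APPEND 37: p_8 = 37·45797950465 + 1089134599 = 1695613301804, q_8 = 37·6518704256 + 155023233 = 241347080705 → 1695613301804/241347080705
APPEND 50: p_9 = 50·1695613301804 + 45797950465 = 84826463040665, q_9 = 50·241347080705 + 6518704256 = 12073872739506 → 84826463040665/12073872739506
APPEND 24: p_10 = 24·84826463040665 + 1695613301804 = 2037530726277764, q_10 = 24·12073872739506 + 241347080705 = 290014292828849 → 2037530726277764/290014292828849
APPEND 29: p_11 = 29·2037530726277764 + 84826463040665 = 59173217525095821, q_11 = 29·290014292828849 + 12073872739506 = 8422488364776127 → 59173217525095821/8422488364776127
APPEND 21: p_12 = 21·59173217525095821 + 2037530726277764 = 1244675098753290005, q_12 = 21·8422488364776127 + 290014292828849 = 177162269953127516 → 1244675098753290005/177162269953127516
APPEND 37: p_13 = 37·1244675098753290005 + 59173217525095821 = 46112151871396826006, q_13 = 37·177162269953127516 + 8422488364776127 = 6563426476630494219 → 46112151871396826006/6563426476630494219
APPEND 35: p_14 = 35·46112151871396826006 + 1244675098753290005 = 1615169990597642200215, q_14 = 35·6563426476630494219 + 177162269953127516 = 229897088952020425181 → 1615169990597642200215/229897088952020425181
APPEND 42: p_15 = 42·1615169990597642200215 + 46112151871396826006 = 67883251756972369235036, q_15 = 42·229897088952020425181 + 6563426476630494219 = 9662241162461488351821 → 67883251756972369235036/9662241162461488351821
APPEND 35: p_16 = 35·67883251756972369235036 + 1615169990597642200215 = 2377528981484630565426475, q_16 = 35·9662241162461488351821 + 229897088952020425181 = 338408337775104112738916 → 2377528981484630565426475/338408337775104112738916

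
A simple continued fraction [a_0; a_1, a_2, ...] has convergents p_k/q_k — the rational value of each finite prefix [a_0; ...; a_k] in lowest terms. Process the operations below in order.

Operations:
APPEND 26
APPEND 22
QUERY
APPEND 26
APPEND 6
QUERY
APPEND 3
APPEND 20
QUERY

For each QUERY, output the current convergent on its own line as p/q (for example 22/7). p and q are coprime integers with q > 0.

APPEND 26: p_0 = 26·1 + 0 = 26, q_0 = 26·0 + 1 = 1 → 26/1
APPEND 22: p_1 = 22·26 + 1 = 573, q_1 = 22·1 + 0 = 22 → 573/22
APPEND 26: p_2 = 26·573 + 26 = 14924, q_2 = 26·22 + 1 = 573 → 14924/573
APPEND 6: p_3 = 6·14924 + 573 = 90117, q_3 = 6·573 + 22 = 3460 → 90117/3460
APPEND 3: p_4 = 3·90117 + 14924 = 285275, q_4 = 3·3460 + 573 = 10953 → 285275/10953
APPEND 20: p_5 = 20·285275 + 90117 = 5795617, q_5 = 20·10953 + 3460 = 222520 → 5795617/222520

573/22
90117/3460
5795617/222520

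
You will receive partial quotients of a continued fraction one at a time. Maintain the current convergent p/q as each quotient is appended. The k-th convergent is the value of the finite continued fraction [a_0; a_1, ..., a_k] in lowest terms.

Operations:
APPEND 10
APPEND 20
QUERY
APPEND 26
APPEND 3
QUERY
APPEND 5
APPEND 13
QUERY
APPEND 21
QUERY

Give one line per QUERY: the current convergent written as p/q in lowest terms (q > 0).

201/20
15909/1583
1118062/111251
23564083/2344707

APPEND 10: p_0 = 10·1 + 0 = 10, q_0 = 10·0 + 1 = 1 → 10/1
APPEND 20: p_1 = 20·10 + 1 = 201, q_1 = 20·1 + 0 = 20 → 201/20
APPEND 26: p_2 = 26·201 + 10 = 5236, q_2 = 26·20 + 1 = 521 → 5236/521
APPEND 3: p_3 = 3·5236 + 201 = 15909, q_3 = 3·521 + 20 = 1583 → 15909/1583
APPEND 5: p_4 = 5·15909 + 5236 = 84781, q_4 = 5·1583 + 521 = 8436 → 84781/8436
APPEND 13: p_5 = 13·84781 + 15909 = 1118062, q_5 = 13·8436 + 1583 = 111251 → 1118062/111251
APPEND 21: p_6 = 21·1118062 + 84781 = 23564083, q_6 = 21·111251 + 8436 = 2344707 → 23564083/2344707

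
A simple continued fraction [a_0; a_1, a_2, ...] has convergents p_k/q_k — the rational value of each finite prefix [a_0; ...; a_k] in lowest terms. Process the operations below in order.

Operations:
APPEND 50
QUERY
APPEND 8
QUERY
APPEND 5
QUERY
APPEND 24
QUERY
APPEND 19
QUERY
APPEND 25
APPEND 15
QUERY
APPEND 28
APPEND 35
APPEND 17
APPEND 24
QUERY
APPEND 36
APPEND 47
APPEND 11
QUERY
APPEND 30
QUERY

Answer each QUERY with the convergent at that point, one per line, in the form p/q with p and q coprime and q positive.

APPEND 50: p_0 = 50·1 + 0 = 50, q_0 = 50·0 + 1 = 1 → 50/1
APPEND 8: p_1 = 8·50 + 1 = 401, q_1 = 8·1 + 0 = 8 → 401/8
APPEND 5: p_2 = 5·401 + 50 = 2055, q_2 = 5·8 + 1 = 41 → 2055/41
APPEND 24: p_3 = 24·2055 + 401 = 49721, q_3 = 24·41 + 8 = 992 → 49721/992
APPEND 19: p_4 = 19·49721 + 2055 = 946754, q_4 = 19·992 + 41 = 18889 → 946754/18889
APPEND 25: p_5 = 25·946754 + 49721 = 23718571, q_5 = 25·18889 + 992 = 473217 → 23718571/473217
APPEND 15: p_6 = 15·23718571 + 946754 = 356725319, q_6 = 15·473217 + 18889 = 7117144 → 356725319/7117144
APPEND 28: p_7 = 28·356725319 + 23718571 = 10012027503, q_7 = 28·7117144 + 473217 = 199753249 → 10012027503/199753249
APPEND 35: p_8 = 35·10012027503 + 356725319 = 350777687924, q_8 = 35·199753249 + 7117144 = 6998480859 → 350777687924/6998480859
APPEND 17: p_9 = 17·350777687924 + 10012027503 = 5973232722211, q_9 = 17·6998480859 + 199753249 = 119173927852 → 5973232722211/119173927852
APPEND 24: p_10 = 24·5973232722211 + 350777687924 = 143708363020988, q_10 = 24·119173927852 + 6998480859 = 2867172749307 → 143708363020988/2867172749307
APPEND 36: p_11 = 36·143708363020988 + 5973232722211 = 5179474301477779, q_11 = 36·2867172749307 + 119173927852 = 103337392902904 → 5179474301477779/103337392902904
APPEND 47: p_12 = 47·5179474301477779 + 143708363020988 = 243579000532476601, q_12 = 47·103337392902904 + 2867172749307 = 4859724639185795 → 243579000532476601/4859724639185795
APPEND 11: p_13 = 11·243579000532476601 + 5179474301477779 = 2684548480158720390, q_13 = 11·4859724639185795 + 103337392902904 = 53560308423946649 → 2684548480158720390/53560308423946649
APPEND 30: p_14 = 30·2684548480158720390 + 243579000532476601 = 80780033405294088301, q_14 = 30·53560308423946649 + 4859724639185795 = 1611668977357585265 → 80780033405294088301/1611668977357585265

50/1
401/8
2055/41
49721/992
946754/18889
356725319/7117144
143708363020988/2867172749307
2684548480158720390/53560308423946649
80780033405294088301/1611668977357585265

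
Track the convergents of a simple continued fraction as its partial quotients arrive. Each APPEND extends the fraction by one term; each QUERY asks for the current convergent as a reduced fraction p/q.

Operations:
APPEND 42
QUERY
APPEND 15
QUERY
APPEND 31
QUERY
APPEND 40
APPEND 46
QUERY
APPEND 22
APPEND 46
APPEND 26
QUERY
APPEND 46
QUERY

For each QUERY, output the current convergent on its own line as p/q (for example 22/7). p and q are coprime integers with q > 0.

APPEND 42: p_0 = 42·1 + 0 = 42, q_0 = 42·0 + 1 = 1 → 42/1
APPEND 15: p_1 = 15·42 + 1 = 631, q_1 = 15·1 + 0 = 15 → 631/15
APPEND 31: p_2 = 31·631 + 42 = 19603, q_2 = 31·15 + 1 = 466 → 19603/466
APPEND 40: p_3 = 40·19603 + 631 = 784751, q_3 = 40·466 + 15 = 18655 → 784751/18655
APPEND 46: p_4 = 46·784751 + 19603 = 36118149, q_4 = 46·18655 + 466 = 858596 → 36118149/858596
APPEND 22: p_5 = 22·36118149 + 784751 = 795384029, q_5 = 22·858596 + 18655 = 18907767 → 795384029/18907767
APPEND 46: p_6 = 46·795384029 + 36118149 = 36623783483, q_6 = 46·18907767 + 858596 = 870615878 → 36623783483/870615878
APPEND 26: p_7 = 26·36623783483 + 795384029 = 953013754587, q_7 = 26·870615878 + 18907767 = 22654920595 → 953013754587/22654920595
APPEND 46: p_8 = 46·953013754587 + 36623783483 = 43875256494485, q_8 = 46·22654920595 + 870615878 = 1042996963248 → 43875256494485/1042996963248

42/1
631/15
19603/466
36118149/858596
953013754587/22654920595
43875256494485/1042996963248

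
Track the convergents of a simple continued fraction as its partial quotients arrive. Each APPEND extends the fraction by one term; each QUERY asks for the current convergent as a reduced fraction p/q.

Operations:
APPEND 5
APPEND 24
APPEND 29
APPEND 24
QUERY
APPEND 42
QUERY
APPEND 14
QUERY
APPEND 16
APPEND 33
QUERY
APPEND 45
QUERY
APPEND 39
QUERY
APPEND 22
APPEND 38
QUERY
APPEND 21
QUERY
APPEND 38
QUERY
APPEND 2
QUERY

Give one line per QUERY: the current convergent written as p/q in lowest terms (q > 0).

84457/16752
3550708/704281
49794369/9876686
26458394565/5248008167
1191428016037/236319098772
46492151020008/9221692860275
38959204668356102/7727537049803511
819167316785934355/162481391607898553
31167317242533861592/6182020418149948525
63153801801853657539/12526522227907795603

APPEND 5: p_0 = 5·1 + 0 = 5, q_0 = 5·0 + 1 = 1 → 5/1
APPEND 24: p_1 = 24·5 + 1 = 121, q_1 = 24·1 + 0 = 24 → 121/24
APPEND 29: p_2 = 29·121 + 5 = 3514, q_2 = 29·24 + 1 = 697 → 3514/697
APPEND 24: p_3 = 24·3514 + 121 = 84457, q_3 = 24·697 + 24 = 16752 → 84457/16752
APPEND 42: p_4 = 42·84457 + 3514 = 3550708, q_4 = 42·16752 + 697 = 704281 → 3550708/704281
APPEND 14: p_5 = 14·3550708 + 84457 = 49794369, q_5 = 14·704281 + 16752 = 9876686 → 49794369/9876686
APPEND 16: p_6 = 16·49794369 + 3550708 = 800260612, q_6 = 16·9876686 + 704281 = 158731257 → 800260612/158731257
APPEND 33: p_7 = 33·800260612 + 49794369 = 26458394565, q_7 = 33·158731257 + 9876686 = 5248008167 → 26458394565/5248008167
APPEND 45: p_8 = 45·26458394565 + 800260612 = 1191428016037, q_8 = 45·5248008167 + 158731257 = 236319098772 → 1191428016037/236319098772
APPEND 39: p_9 = 39·1191428016037 + 26458394565 = 46492151020008, q_9 = 39·236319098772 + 5248008167 = 9221692860275 → 46492151020008/9221692860275
APPEND 22: p_10 = 22·46492151020008 + 1191428016037 = 1024018750456213, q_10 = 22·9221692860275 + 236319098772 = 203113562024822 → 1024018750456213/203113562024822
APPEND 38: p_11 = 38·1024018750456213 + 46492151020008 = 38959204668356102, q_11 = 38·203113562024822 + 9221692860275 = 7727537049803511 → 38959204668356102/7727537049803511
APPEND 21: p_12 = 21·38959204668356102 + 1024018750456213 = 819167316785934355, q_12 = 21·7727537049803511 + 203113562024822 = 162481391607898553 → 819167316785934355/162481391607898553
APPEND 38: p_13 = 38·819167316785934355 + 38959204668356102 = 31167317242533861592, q_13 = 38·162481391607898553 + 7727537049803511 = 6182020418149948525 → 31167317242533861592/6182020418149948525
APPEND 2: p_14 = 2·31167317242533861592 + 819167316785934355 = 63153801801853657539, q_14 = 2·6182020418149948525 + 162481391607898553 = 12526522227907795603 → 63153801801853657539/12526522227907795603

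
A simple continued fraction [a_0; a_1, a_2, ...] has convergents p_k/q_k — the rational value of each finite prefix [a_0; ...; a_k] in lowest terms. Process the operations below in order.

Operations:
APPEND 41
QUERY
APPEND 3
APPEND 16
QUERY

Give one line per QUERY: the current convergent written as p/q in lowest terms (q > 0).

41/1
2025/49

APPEND 41: p_0 = 41·1 + 0 = 41, q_0 = 41·0 + 1 = 1 → 41/1
APPEND 3: p_1 = 3·41 + 1 = 124, q_1 = 3·1 + 0 = 3 → 124/3
APPEND 16: p_2 = 16·124 + 41 = 2025, q_2 = 16·3 + 1 = 49 → 2025/49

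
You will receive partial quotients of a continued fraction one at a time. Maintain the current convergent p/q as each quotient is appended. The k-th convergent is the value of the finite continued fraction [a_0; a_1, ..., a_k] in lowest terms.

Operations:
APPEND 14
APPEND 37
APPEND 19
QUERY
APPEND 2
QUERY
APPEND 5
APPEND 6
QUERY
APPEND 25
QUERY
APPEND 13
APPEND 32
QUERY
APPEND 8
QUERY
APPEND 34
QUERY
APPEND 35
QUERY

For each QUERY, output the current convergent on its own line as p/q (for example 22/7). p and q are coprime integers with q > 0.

APPEND 14: p_0 = 14·1 + 0 = 14, q_0 = 14·0 + 1 = 1 → 14/1
APPEND 37: p_1 = 37·14 + 1 = 519, q_1 = 37·1 + 0 = 37 → 519/37
APPEND 19: p_2 = 19·519 + 14 = 9875, q_2 = 19·37 + 1 = 704 → 9875/704
APPEND 2: p_3 = 2·9875 + 519 = 20269, q_3 = 2·704 + 37 = 1445 → 20269/1445
APPEND 5: p_4 = 5·20269 + 9875 = 111220, q_4 = 5·1445 + 704 = 7929 → 111220/7929
APPEND 6: p_5 = 6·111220 + 20269 = 687589, q_5 = 6·7929 + 1445 = 49019 → 687589/49019
APPEND 25: p_6 = 25·687589 + 111220 = 17300945, q_6 = 25·49019 + 7929 = 1233404 → 17300945/1233404
APPEND 13: p_7 = 13·17300945 + 687589 = 225599874, q_7 = 13·1233404 + 49019 = 16083271 → 225599874/16083271
APPEND 32: p_8 = 32·225599874 + 17300945 = 7236496913, q_8 = 32·16083271 + 1233404 = 515898076 → 7236496913/515898076
APPEND 8: p_9 = 8·7236496913 + 225599874 = 58117575178, q_9 = 8·515898076 + 16083271 = 4143267879 → 58117575178/4143267879
APPEND 34: p_10 = 34·58117575178 + 7236496913 = 1983234052965, q_10 = 34·4143267879 + 515898076 = 141387005962 → 1983234052965/141387005962
APPEND 35: p_11 = 35·1983234052965 + 58117575178 = 69471309428953, q_11 = 35·141387005962 + 4143267879 = 4952688476549 → 69471309428953/4952688476549

9875/704
20269/1445
687589/49019
17300945/1233404
7236496913/515898076
58117575178/4143267879
1983234052965/141387005962
69471309428953/4952688476549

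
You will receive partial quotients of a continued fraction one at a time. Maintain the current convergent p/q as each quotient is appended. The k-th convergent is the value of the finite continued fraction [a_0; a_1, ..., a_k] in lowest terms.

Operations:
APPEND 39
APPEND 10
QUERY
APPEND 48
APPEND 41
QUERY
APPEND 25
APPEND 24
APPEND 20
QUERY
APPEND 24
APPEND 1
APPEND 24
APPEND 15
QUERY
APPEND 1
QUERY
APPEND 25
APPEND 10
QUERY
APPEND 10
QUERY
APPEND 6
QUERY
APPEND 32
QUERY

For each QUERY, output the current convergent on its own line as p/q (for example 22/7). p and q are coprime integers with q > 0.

391/10
771478/19731
9301498677/237891256
87469070310541/2237072510560
93284808226139/2385813401179
24289177567866299/621209888801529
245311364954627006/6273981295555325
1496157367295628335/38265097662133479
48122347118414733726/1230757106483826653

APPEND 39: p_0 = 39·1 + 0 = 39, q_0 = 39·0 + 1 = 1 → 39/1
APPEND 10: p_1 = 10·39 + 1 = 391, q_1 = 10·1 + 0 = 10 → 391/10
APPEND 48: p_2 = 48·391 + 39 = 18807, q_2 = 48·10 + 1 = 481 → 18807/481
APPEND 41: p_3 = 41·18807 + 391 = 771478, q_3 = 41·481 + 10 = 19731 → 771478/19731
APPEND 25: p_4 = 25·771478 + 18807 = 19305757, q_4 = 25·19731 + 481 = 493756 → 19305757/493756
APPEND 24: p_5 = 24·19305757 + 771478 = 464109646, q_5 = 24·493756 + 19731 = 11869875 → 464109646/11869875
APPEND 20: p_6 = 20·464109646 + 19305757 = 9301498677, q_6 = 20·11869875 + 493756 = 237891256 → 9301498677/237891256
APPEND 24: p_7 = 24·9301498677 + 464109646 = 223700077894, q_7 = 24·237891256 + 11869875 = 5721260019 → 223700077894/5721260019
APPEND 1: p_8 = 1·223700077894 + 9301498677 = 233001576571, q_8 = 1·5721260019 + 237891256 = 5959151275 → 233001576571/5959151275
APPEND 24: p_9 = 24·233001576571 + 223700077894 = 5815737915598, q_9 = 24·5959151275 + 5721260019 = 148740890619 → 5815737915598/148740890619
APPEND 15: p_10 = 15·5815737915598 + 233001576571 = 87469070310541, q_10 = 15·148740890619 + 5959151275 = 2237072510560 → 87469070310541/2237072510560
APPEND 1: p_11 = 1·87469070310541 + 5815737915598 = 93284808226139, q_11 = 1·2237072510560 + 148740890619 = 2385813401179 → 93284808226139/2385813401179
APPEND 25: p_12 = 25·93284808226139 + 87469070310541 = 2419589275964016, q_12 = 25·2385813401179 + 2237072510560 = 61882407540035 → 2419589275964016/61882407540035
APPEND 10: p_13 = 10·2419589275964016 + 93284808226139 = 24289177567866299, q_13 = 10·61882407540035 + 2385813401179 = 621209888801529 → 24289177567866299/621209888801529
APPEND 10: p_14 = 10·24289177567866299 + 2419589275964016 = 245311364954627006, q_14 = 10·621209888801529 + 61882407540035 = 6273981295555325 → 245311364954627006/6273981295555325
APPEND 6: p_15 = 6·245311364954627006 + 24289177567866299 = 1496157367295628335, q_15 = 6·6273981295555325 + 621209888801529 = 38265097662133479 → 1496157367295628335/38265097662133479
APPEND 32: p_16 = 32·1496157367295628335 + 245311364954627006 = 48122347118414733726, q_16 = 32·38265097662133479 + 6273981295555325 = 1230757106483826653 → 48122347118414733726/1230757106483826653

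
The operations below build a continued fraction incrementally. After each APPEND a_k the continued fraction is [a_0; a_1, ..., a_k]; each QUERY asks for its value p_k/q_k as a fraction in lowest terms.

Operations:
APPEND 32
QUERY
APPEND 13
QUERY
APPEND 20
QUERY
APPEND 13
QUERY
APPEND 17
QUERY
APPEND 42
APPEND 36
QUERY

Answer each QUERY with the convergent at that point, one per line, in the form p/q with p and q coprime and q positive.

APPEND 32: p_0 = 32·1 + 0 = 32, q_0 = 32·0 + 1 = 1 → 32/1
APPEND 13: p_1 = 13·32 + 1 = 417, q_1 = 13·1 + 0 = 13 → 417/13
APPEND 20: p_2 = 20·417 + 32 = 8372, q_2 = 20·13 + 1 = 261 → 8372/261
APPEND 13: p_3 = 13·8372 + 417 = 109253, q_3 = 13·261 + 13 = 3406 → 109253/3406
APPEND 17: p_4 = 17·109253 + 8372 = 1865673, q_4 = 17·3406 + 261 = 58163 → 1865673/58163
APPEND 42: p_5 = 42·1865673 + 109253 = 78467519, q_5 = 42·58163 + 3406 = 2446252 → 78467519/2446252
APPEND 36: p_6 = 36·78467519 + 1865673 = 2826696357, q_6 = 36·2446252 + 58163 = 88123235 → 2826696357/88123235

32/1
417/13
8372/261
109253/3406
1865673/58163
2826696357/88123235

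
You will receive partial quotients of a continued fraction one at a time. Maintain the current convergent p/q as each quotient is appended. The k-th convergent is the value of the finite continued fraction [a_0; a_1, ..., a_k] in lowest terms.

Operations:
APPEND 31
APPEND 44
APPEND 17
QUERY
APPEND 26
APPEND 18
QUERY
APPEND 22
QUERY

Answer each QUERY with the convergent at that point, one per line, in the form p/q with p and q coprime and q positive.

23236/749
10922254/352073
240895089/7765124

APPEND 31: p_0 = 31·1 + 0 = 31, q_0 = 31·0 + 1 = 1 → 31/1
APPEND 44: p_1 = 44·31 + 1 = 1365, q_1 = 44·1 + 0 = 44 → 1365/44
APPEND 17: p_2 = 17·1365 + 31 = 23236, q_2 = 17·44 + 1 = 749 → 23236/749
APPEND 26: p_3 = 26·23236 + 1365 = 605501, q_3 = 26·749 + 44 = 19518 → 605501/19518
APPEND 18: p_4 = 18·605501 + 23236 = 10922254, q_4 = 18·19518 + 749 = 352073 → 10922254/352073
APPEND 22: p_5 = 22·10922254 + 605501 = 240895089, q_5 = 22·352073 + 19518 = 7765124 → 240895089/7765124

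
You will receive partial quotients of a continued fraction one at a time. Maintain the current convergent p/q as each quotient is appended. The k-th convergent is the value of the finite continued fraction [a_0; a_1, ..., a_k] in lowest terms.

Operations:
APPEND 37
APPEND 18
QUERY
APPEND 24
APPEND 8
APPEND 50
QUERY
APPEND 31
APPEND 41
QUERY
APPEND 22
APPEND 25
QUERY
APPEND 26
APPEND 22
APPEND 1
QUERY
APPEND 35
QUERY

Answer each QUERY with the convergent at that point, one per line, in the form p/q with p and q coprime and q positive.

667/18
6467395/174533
8231816547/222148738
4540746374197/122539304763
2724076991537041/73513575336580
97948530989022048/2643297797506801

APPEND 37: p_0 = 37·1 + 0 = 37, q_0 = 37·0 + 1 = 1 → 37/1
APPEND 18: p_1 = 18·37 + 1 = 667, q_1 = 18·1 + 0 = 18 → 667/18
APPEND 24: p_2 = 24·667 + 37 = 16045, q_2 = 24·18 + 1 = 433 → 16045/433
APPEND 8: p_3 = 8·16045 + 667 = 129027, q_3 = 8·433 + 18 = 3482 → 129027/3482
APPEND 50: p_4 = 50·129027 + 16045 = 6467395, q_4 = 50·3482 + 433 = 174533 → 6467395/174533
APPEND 31: p_5 = 31·6467395 + 129027 = 200618272, q_5 = 31·174533 + 3482 = 5414005 → 200618272/5414005
APPEND 41: p_6 = 41·200618272 + 6467395 = 8231816547, q_6 = 41·5414005 + 174533 = 222148738 → 8231816547/222148738
APPEND 22: p_7 = 22·8231816547 + 200618272 = 181300582306, q_7 = 22·222148738 + 5414005 = 4892686241 → 181300582306/4892686241
APPEND 25: p_8 = 25·181300582306 + 8231816547 = 4540746374197, q_8 = 25·4892686241 + 222148738 = 122539304763 → 4540746374197/122539304763
APPEND 26: p_9 = 26·4540746374197 + 181300582306 = 118240706311428, q_9 = 26·122539304763 + 4892686241 = 3190914610079 → 118240706311428/3190914610079
APPEND 22: p_10 = 22·118240706311428 + 4540746374197 = 2605836285225613, q_10 = 22·3190914610079 + 122539304763 = 70322660726501 → 2605836285225613/70322660726501
APPEND 1: p_11 = 1·2605836285225613 + 118240706311428 = 2724076991537041, q_11 = 1·70322660726501 + 3190914610079 = 73513575336580 → 2724076991537041/73513575336580
APPEND 35: p_12 = 35·2724076991537041 + 2605836285225613 = 97948530989022048, q_12 = 35·73513575336580 + 70322660726501 = 2643297797506801 → 97948530989022048/2643297797506801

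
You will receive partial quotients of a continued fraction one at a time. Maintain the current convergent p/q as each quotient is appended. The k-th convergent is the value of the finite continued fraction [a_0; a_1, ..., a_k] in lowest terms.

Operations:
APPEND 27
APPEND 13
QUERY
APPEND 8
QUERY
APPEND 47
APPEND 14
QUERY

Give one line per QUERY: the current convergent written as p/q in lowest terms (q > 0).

352/13
2843/105
1878465/69377

APPEND 27: p_0 = 27·1 + 0 = 27, q_0 = 27·0 + 1 = 1 → 27/1
APPEND 13: p_1 = 13·27 + 1 = 352, q_1 = 13·1 + 0 = 13 → 352/13
APPEND 8: p_2 = 8·352 + 27 = 2843, q_2 = 8·13 + 1 = 105 → 2843/105
APPEND 47: p_3 = 47·2843 + 352 = 133973, q_3 = 47·105 + 13 = 4948 → 133973/4948
APPEND 14: p_4 = 14·133973 + 2843 = 1878465, q_4 = 14·4948 + 105 = 69377 → 1878465/69377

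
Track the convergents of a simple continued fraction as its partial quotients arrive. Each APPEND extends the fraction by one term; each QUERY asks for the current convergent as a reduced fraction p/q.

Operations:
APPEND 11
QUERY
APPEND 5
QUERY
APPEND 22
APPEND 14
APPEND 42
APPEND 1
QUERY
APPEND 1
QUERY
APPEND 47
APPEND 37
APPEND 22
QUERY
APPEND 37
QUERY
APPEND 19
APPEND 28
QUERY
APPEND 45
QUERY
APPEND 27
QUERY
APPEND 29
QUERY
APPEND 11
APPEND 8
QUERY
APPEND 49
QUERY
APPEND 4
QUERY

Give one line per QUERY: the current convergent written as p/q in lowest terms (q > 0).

11/1
56/5
751937/67148
1486416/132737
57582694687/5142136619
2133173888928/190492501759
1138593998249860/101676483262879
51277317807828019/4579066246499595
1385626174809606373/123736465138751944
40234436387286412836/3592936555270305971
3591949847866967593388/320761245140167246971
176449506971916372223581/15756947050441307219204
709389977735532456487712/63348549446905396123787

APPEND 11: p_0 = 11·1 + 0 = 11, q_0 = 11·0 + 1 = 1 → 11/1
APPEND 5: p_1 = 5·11 + 1 = 56, q_1 = 5·1 + 0 = 5 → 56/5
APPEND 22: p_2 = 22·56 + 11 = 1243, q_2 = 22·5 + 1 = 111 → 1243/111
APPEND 14: p_3 = 14·1243 + 56 = 17458, q_3 = 14·111 + 5 = 1559 → 17458/1559
APPEND 42: p_4 = 42·17458 + 1243 = 734479, q_4 = 42·1559 + 111 = 65589 → 734479/65589
APPEND 1: p_5 = 1·734479 + 17458 = 751937, q_5 = 1·65589 + 1559 = 67148 → 751937/67148
APPEND 1: p_6 = 1·751937 + 734479 = 1486416, q_6 = 1·67148 + 65589 = 132737 → 1486416/132737
APPEND 47: p_7 = 47·1486416 + 751937 = 70613489, q_7 = 47·132737 + 67148 = 6305787 → 70613489/6305787
APPEND 37: p_8 = 37·70613489 + 1486416 = 2614185509, q_8 = 37·6305787 + 132737 = 233446856 → 2614185509/233446856
APPEND 22: p_9 = 22·2614185509 + 70613489 = 57582694687, q_9 = 22·233446856 + 6305787 = 5142136619 → 57582694687/5142136619
APPEND 37: p_10 = 37·57582694687 + 2614185509 = 2133173888928, q_10 = 37·5142136619 + 233446856 = 190492501759 → 2133173888928/190492501759
APPEND 19: p_11 = 19·2133173888928 + 57582694687 = 40587886584319, q_11 = 19·190492501759 + 5142136619 = 3624499670040 → 40587886584319/3624499670040
APPEND 28: p_12 = 28·40587886584319 + 2133173888928 = 1138593998249860, q_12 = 28·3624499670040 + 190492501759 = 101676483262879 → 1138593998249860/101676483262879
APPEND 45: p_13 = 45·1138593998249860 + 40587886584319 = 51277317807828019, q_13 = 45·101676483262879 + 3624499670040 = 4579066246499595 → 51277317807828019/4579066246499595
APPEND 27: p_14 = 27·51277317807828019 + 1138593998249860 = 1385626174809606373, q_14 = 27·4579066246499595 + 101676483262879 = 123736465138751944 → 1385626174809606373/123736465138751944
APPEND 29: p_15 = 29·1385626174809606373 + 51277317807828019 = 40234436387286412836, q_15 = 29·123736465138751944 + 4579066246499595 = 3592936555270305971 → 40234436387286412836/3592936555270305971
APPEND 11: p_16 = 11·40234436387286412836 + 1385626174809606373 = 443964426434960147569, q_16 = 11·3592936555270305971 + 123736465138751944 = 39646038573112117625 → 443964426434960147569/39646038573112117625
APPEND 8: p_17 = 8·443964426434960147569 + 40234436387286412836 = 3591949847866967593388, q_17 = 8·39646038573112117625 + 3592936555270305971 = 320761245140167246971 → 3591949847866967593388/320761245140167246971
APPEND 49: p_18 = 49·3591949847866967593388 + 443964426434960147569 = 176449506971916372223581, q_18 = 49·320761245140167246971 + 39646038573112117625 = 15756947050441307219204 → 176449506971916372223581/15756947050441307219204
APPEND 4: p_19 = 4·176449506971916372223581 + 3591949847866967593388 = 709389977735532456487712, q_19 = 4·15756947050441307219204 + 320761245140167246971 = 63348549446905396123787 → 709389977735532456487712/63348549446905396123787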